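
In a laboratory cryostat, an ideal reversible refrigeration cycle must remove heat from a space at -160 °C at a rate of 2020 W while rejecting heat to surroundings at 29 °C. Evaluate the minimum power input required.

Ẇ_in ≈ 3370 W

T_H = 29 °C → 29 + 273.15 = 302.15 K.
T_C = -160 °C → -160 + 273.15 = 113.15 K.
COP_R = T_C/(T_H − T_C) = 113.15/189.00 = 0.5987.
W = Q_C/COP_R = 2020/0.5987 = 3370 W.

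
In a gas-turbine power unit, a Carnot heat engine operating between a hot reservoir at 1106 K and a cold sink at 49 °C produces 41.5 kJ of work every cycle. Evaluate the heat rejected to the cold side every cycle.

Q_C ≈ 17.1 kJ

T_C = 49 °C → 49 + 273.15 = 322.15 K.
The Carnot efficiency is η = 1 − T_C/T_H = 1 − 322.15/1106.00 = 0.7087.
Since Q_C/Q_H = T_C/T_H and Q_H = W/η, Q_C = W·T_C/(T_H − T_C) = 41.5 × 322.15/783.85 = 17.1 kJ.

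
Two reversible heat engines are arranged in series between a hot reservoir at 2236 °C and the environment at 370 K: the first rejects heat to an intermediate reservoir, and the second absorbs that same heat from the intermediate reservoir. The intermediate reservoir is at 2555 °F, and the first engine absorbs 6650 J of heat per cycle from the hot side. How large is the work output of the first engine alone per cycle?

W₁ ≈ 2210 J

T_H = 2236 °C → 2236 + 273.15 = 2509.15 K.
T_m = 2555 °F → (2555 − 32) × 5/9 = 1401.67 °C = 1674.82 K.
First-stage efficiency η₁ = 1 − T_m/T_H = 1 − 1674.82/2509.15 = 0.3325.
W₁ = η₁·Q_H = 0.3325 × 6650 = 2210 J.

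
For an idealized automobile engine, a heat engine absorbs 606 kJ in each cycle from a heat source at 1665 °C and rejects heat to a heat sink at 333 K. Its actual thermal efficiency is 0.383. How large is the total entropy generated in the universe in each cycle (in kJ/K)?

ΔS_univ ≈ 0.810 kJ/K

T_H = 1665 °C → 1665 + 273.15 = 1938.15 K.
W = η·Q_H = 0.383 × 606 = 232.1 kJ, so Q_C = Q_H − W = 373.9 kJ.
The hot reservoir loses entropy Q_H/T_H = 606/1938.15 = 0.3127 kJ/K; the cold reservoir gains Q_C/T_C = 373.9/333.00 = 1.123 kJ/K.
ΔS_univ = −Q_H/T_H + Q_C/T_C = 0.810 kJ/K (> 0, since η = 0.383 < η_Carnot = 0.828).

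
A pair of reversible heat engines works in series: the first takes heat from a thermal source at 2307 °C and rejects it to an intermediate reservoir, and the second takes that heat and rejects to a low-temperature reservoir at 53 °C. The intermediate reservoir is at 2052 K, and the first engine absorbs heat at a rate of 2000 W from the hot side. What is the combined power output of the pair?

Ẇ_total ≈ 1750 W

T_H = 2307 °C → 2307 + 273.15 = 2580.15 K.
T_C = 53 °C → 53 + 273.15 = 326.15 K.
Two reversible stages in series are equivalent to a single Carnot engine between T_H and T_C, so η_total = 1 − T_C/T_H = 1 − 326.15/2580.15 = 0.8736.
W_total = η_total · Q_H = 0.8736 × 2000 = 1750 W.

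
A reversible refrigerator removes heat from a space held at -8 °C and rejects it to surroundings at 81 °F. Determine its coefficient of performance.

T_H = 81 °F → (81 − 32) × 5/9 = 27.22 °C = 300.37 K.
T_C = -8 °C → -8 + 273.15 = 265.15 K.
The reversible coefficient of performance is COP_R = T_C/(T_H − T_C) = 265.15/(300.37 − 265.15) = 7.53.

COP_R ≈ 7.53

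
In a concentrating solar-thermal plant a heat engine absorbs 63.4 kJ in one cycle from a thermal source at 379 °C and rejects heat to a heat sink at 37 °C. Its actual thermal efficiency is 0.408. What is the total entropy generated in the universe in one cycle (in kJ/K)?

ΔS_univ ≈ 0.0238 kJ/K

T_H = 379 °C → 379 + 273.15 = 652.15 K.
T_C = 37 °C → 37 + 273.15 = 310.15 K.
W = η·Q_H = 0.408 × 63.4 = 25.87 kJ, so Q_C = Q_H − W = 37.53 kJ.
The hot reservoir loses entropy Q_H/T_H = 63.4/652.15 = 0.09722 kJ/K; the cold reservoir gains Q_C/T_C = 37.53/310.15 = 0.1210 kJ/K.
ΔS_univ = −Q_H/T_H + Q_C/T_C = 0.0238 kJ/K (> 0, since η = 0.408 < η_Carnot = 0.524).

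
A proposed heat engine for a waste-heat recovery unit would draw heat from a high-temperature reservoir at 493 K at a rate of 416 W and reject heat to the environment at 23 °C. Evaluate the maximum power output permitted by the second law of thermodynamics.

Ẇ_max ≈ 166.1 W

T_C = 23 °C → 23 + 273.15 = 296.15 K.
By the Carnot theorem, η_max = 1 − T_C/T_H = 1 − 296.15/493.00 = 0.3993.
W_max = η_max · Q_H = 0.3993 × 416 = 166.1 W.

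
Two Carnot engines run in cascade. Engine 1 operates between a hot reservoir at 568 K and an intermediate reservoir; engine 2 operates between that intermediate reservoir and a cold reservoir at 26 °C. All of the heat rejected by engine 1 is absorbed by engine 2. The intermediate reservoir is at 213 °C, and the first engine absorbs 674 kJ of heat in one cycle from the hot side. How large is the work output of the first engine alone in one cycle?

W₁ ≈ 97.1 kJ

T_C = 26 °C → 26 + 273.15 = 299.15 K.
T_m = 213 °C → 213 + 273.15 = 486.15 K.
First-stage efficiency η₁ = 1 − T_m/T_H = 1 − 486.15/568.00 = 0.1441.
W₁ = η₁·Q_H = 0.1441 × 674 = 97.1 kJ.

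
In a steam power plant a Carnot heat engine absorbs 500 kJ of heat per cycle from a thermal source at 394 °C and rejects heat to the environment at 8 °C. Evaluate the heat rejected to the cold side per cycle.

Q_C ≈ 210.7 kJ

T_H = 394 °C → 394 + 273.15 = 667.15 K.
T_C = 8 °C → 8 + 273.15 = 281.15 K.
Carnot efficiency: η = 1 − T_C/T_H = 1 − 281.15/667.15 = 0.5786.
For a reversible cycle Q_C/Q_H = T_C/T_H, so Q_C = 500 × 281.15/667.15 = 210.7 kJ.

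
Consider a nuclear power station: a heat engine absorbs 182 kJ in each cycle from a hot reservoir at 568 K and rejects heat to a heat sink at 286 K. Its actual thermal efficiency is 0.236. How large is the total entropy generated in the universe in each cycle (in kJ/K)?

W = η·Q_H = 0.236 × 182 = 42.95 kJ, so Q_C = Q_H − W = 139.0 kJ.
The hot reservoir loses entropy Q_H/T_H = 182/568.00 = 0.3204 kJ/K; the cold reservoir gains Q_C/T_C = 139.0/286.00 = 0.4862 kJ/K.
ΔS_univ = −Q_H/T_H + Q_C/T_C = 0.166 kJ/K (> 0, since η = 0.236 < η_Carnot = 0.496).

ΔS_univ ≈ 0.166 kJ/K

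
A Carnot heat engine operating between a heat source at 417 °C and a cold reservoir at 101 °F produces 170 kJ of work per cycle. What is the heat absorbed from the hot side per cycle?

Q_H ≈ 309.8 kJ

T_H = 417 °C → 417 + 273.15 = 690.15 K.
T_C = 101 °F → (101 − 32) × 5/9 = 38.33 °C = 311.48 K.
Since the cycle is reversible, η = 1 − T_C/T_H = 1 − 311.48/690.15 = 0.5487.
Q_H = W/η = 170/0.5487 = 309.8 kJ.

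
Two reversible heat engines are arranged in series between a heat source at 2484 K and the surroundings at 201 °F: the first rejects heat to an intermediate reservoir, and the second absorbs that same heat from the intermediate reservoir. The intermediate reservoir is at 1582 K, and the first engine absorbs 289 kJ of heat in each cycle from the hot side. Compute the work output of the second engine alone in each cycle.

T_C = 201 °F → (201 − 32) × 5/9 = 93.89 °C = 367.04 K.
Heat entering the second stage: Q_m = Q_H·(T_m/T_H) = 289 × 1582.00/2484.00 = 184 kJ.
Second-stage efficiency η₂ = 1 − T_C/T_m = 1 − 367.04/1582.00 = 0.7680, so W₂ = η₂·Q_m = 141 kJ.

W₂ ≈ 141 kJ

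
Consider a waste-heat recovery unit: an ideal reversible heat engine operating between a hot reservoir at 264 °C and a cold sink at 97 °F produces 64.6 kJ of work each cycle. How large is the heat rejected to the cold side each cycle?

T_H = 264 °C → 264 + 273.15 = 537.15 K.
T_C = 97 °F → (97 − 32) × 5/9 = 36.11 °C = 309.26 K.
For a reversible engine, η = 1 − T_C/T_H = 1 − 309.26/537.15 = 0.4243.
Since Q_C/Q_H = T_C/T_H and Q_H = W/η, Q_C = W·T_C/(T_H − T_C) = 64.6 × 309.26/227.89 = 87.67 kJ.

Q_C ≈ 87.67 kJ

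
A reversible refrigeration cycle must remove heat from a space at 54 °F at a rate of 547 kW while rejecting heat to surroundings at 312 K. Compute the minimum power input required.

Ẇ_in ≈ 51.04 kW

T_C = 54 °F → (54 − 32) × 5/9 = 12.22 °C = 285.37 K.
Carnot COP: COP_R = T_C/(T_H − T_C) = 285.37/26.63 = 10.7171.
W = Q_C/COP_R = 547/10.7171 = 51.04 kW.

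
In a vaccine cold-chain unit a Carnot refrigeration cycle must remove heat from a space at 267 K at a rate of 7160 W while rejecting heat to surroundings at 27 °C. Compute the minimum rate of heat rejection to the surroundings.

Q̇_H ≈ 8049 W

T_H = 27 °C → 27 + 273.15 = 300.15 K.
For a reversible cycle Q_H/Q_C = T_H/T_C, so Q_H = Q_C·T_H/T_C = 7160 × 300.15/267.00 = 8049 W.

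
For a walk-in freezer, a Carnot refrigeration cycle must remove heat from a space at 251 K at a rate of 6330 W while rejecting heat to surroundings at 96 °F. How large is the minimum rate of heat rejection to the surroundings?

T_H = 96 °F → (96 − 32) × 5/9 = 35.56 °C = 308.71 K.
For a reversible cycle Q_H/Q_C = T_H/T_C, so Q_H = Q_C·T_H/T_C = 6330 × 308.71/251.00 = 7790 W.

Q̇_H ≈ 7790 W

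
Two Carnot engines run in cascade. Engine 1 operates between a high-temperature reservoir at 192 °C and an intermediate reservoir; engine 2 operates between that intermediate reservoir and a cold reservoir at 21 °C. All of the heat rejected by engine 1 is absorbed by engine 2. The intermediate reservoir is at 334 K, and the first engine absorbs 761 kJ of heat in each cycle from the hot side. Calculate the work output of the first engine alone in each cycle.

W₁ ≈ 214.6 kJ

T_H = 192 °C → 192 + 273.15 = 465.15 K.
T_C = 21 °C → 21 + 273.15 = 294.15 K.
First-stage efficiency η₁ = 1 − T_m/T_H = 1 − 334.00/465.15 = 0.2820.
W₁ = η₁·Q_H = 0.2820 × 761 = 214.6 kJ.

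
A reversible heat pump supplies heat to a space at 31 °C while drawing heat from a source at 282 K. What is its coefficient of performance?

T_H = 31 °C → 31 + 273.15 = 304.15 K.
COP_HP = T_H/(T_H − T_C) = 304.15/(304.15 − 282.00) = 13.7.

COP_HP ≈ 13.7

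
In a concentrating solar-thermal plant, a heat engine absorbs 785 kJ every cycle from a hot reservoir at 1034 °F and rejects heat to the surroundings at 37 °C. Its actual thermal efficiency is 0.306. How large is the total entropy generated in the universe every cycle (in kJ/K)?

T_H = 1034 °F → (1034 − 32) × 5/9 = 556.67 °C = 829.82 K.
T_C = 37 °C → 37 + 273.15 = 310.15 K.
W = η·Q_H = 0.306 × 785 = 240.2 kJ, so Q_C = Q_H − W = 544.8 kJ.
Reservoir entropy changes: ΔS_H = −Q_H/T_H = −785/829.82 = -0.9460 kJ/K and ΔS_C = +Q_C/T_C = 544.8/310.15 = 1.757 kJ/K.
ΔS_univ = −Q_H/T_H + Q_C/T_C = 0.811 kJ/K (> 0, since η = 0.306 < η_Carnot = 0.626).

ΔS_univ ≈ 0.811 kJ/K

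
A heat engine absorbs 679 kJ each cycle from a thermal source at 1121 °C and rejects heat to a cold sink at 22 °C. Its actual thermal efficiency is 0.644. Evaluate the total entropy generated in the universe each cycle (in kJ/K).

ΔS_univ ≈ 0.332 kJ/K

T_H = 1121 °C → 1121 + 273.15 = 1394.15 K.
T_C = 22 °C → 22 + 273.15 = 295.15 K.
W = η·Q_H = 0.644 × 679 = 437.3 kJ, so Q_C = Q_H − W = 241.7 kJ.
The hot reservoir loses entropy Q_H/T_H = 679/1394.15 = 0.4870 kJ/K; the cold reservoir gains Q_C/T_C = 241.7/295.15 = 0.8190 kJ/K.
ΔS_univ = −Q_H/T_H + Q_C/T_C = 0.332 kJ/K (> 0, since η = 0.644 < η_Carnot = 0.788).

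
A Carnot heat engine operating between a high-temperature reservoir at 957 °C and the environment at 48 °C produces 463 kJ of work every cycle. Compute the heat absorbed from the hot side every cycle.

T_H = 957 °C → 957 + 273.15 = 1230.15 K.
T_C = 48 °C → 48 + 273.15 = 321.15 K.
For a reversible engine, η = 1 − T_C/T_H = 1 − 321.15/1230.15 = 0.7389.
Q_H = W/η = 463/0.7389 = 627 kJ.

Q_H ≈ 627 kJ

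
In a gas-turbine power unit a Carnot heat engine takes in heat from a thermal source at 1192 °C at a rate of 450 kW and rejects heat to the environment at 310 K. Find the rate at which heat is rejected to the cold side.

T_H = 1192 °C → 1192 + 273.15 = 1465.15 K.
η_rev = 1 − T_C/T_H = 1 − 310.00/1465.15 = 0.7884.
For a reversible cycle Q_C/Q_H = T_C/T_H, so Q_C = 450 × 310.00/1465.15 = 95.21 kW.

Q̇_C ≈ 95.21 kW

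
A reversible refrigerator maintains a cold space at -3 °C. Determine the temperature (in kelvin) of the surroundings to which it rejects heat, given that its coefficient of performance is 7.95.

T_C = -3 °C → -3 + 273.15 = 270.15 K.
COP_R = T_C/(T_H − T_C) ⇒ T_H = T_C·(1 + 1/COP_R) = 270.15 × (1 + 1/7.95) = 304 K.

T_H ≈ 304 K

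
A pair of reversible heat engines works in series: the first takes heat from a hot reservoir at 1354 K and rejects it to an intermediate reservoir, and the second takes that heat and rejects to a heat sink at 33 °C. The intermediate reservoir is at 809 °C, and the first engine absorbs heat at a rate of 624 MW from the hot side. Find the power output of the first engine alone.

T_C = 33 °C → 33 + 273.15 = 306.15 K.
T_m = 809 °C → 809 + 273.15 = 1082.15 K.
First-stage efficiency η₁ = 1 − T_m/T_H = 1 − 1082.15/1354.00 = 0.2008.
W₁ = η₁·Q_H = 0.2008 × 624 = 125 MW.

Ẇ₁ ≈ 125 MW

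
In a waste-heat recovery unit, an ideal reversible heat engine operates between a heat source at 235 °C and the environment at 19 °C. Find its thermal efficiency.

η ≈ 0.425

T_H = 235 °C → 235 + 273.15 = 508.15 K.
T_C = 19 °C → 19 + 273.15 = 292.15 K.
Since the cycle is reversible, η = 1 − T_C/T_H = 1 − 292.15/508.15 = 0.425.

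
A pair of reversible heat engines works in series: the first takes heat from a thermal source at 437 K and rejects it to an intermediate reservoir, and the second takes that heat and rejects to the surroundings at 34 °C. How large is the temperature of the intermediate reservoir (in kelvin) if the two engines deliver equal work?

T_C = 34 °C → 34 + 273.15 = 307.15 K.
For reversible stages Q_m = Q_H·(T_m/T_H). Setting W₁ = Q_H(1 − T_m/T_H) equal to W₂ = Q_m(1 − T_C/T_m) = Q_H·(T_m − T_C)/T_H gives T_H − T_m = T_m − T_C, so T_m = (T_H + T_C)/2 = (437.00 + 307.15)/2 = 372 K.

T_m ≈ 372 K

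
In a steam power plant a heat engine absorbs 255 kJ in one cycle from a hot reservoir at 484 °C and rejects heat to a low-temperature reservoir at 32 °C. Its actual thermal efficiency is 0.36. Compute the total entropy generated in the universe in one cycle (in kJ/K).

ΔS_univ ≈ 0.1980 kJ/K

T_H = 484 °C → 484 + 273.15 = 757.15 K.
T_C = 32 °C → 32 + 273.15 = 305.15 K.
W = η·Q_H = 0.36 × 255 = 91.80 kJ, so Q_C = Q_H − W = 163.2 kJ.
The hot reservoir loses entropy Q_H/T_H = 255/757.15 = 0.3368 kJ/K; the cold reservoir gains Q_C/T_C = 163.2/305.15 = 0.5348 kJ/K.
ΔS_univ = −Q_H/T_H + Q_C/T_C = 0.1980 kJ/K (> 0, since η = 0.36 < η_Carnot = 0.597).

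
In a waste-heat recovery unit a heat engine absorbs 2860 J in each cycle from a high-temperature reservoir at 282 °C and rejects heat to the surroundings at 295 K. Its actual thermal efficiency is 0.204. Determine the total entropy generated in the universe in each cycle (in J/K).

T_H = 282 °C → 282 + 273.15 = 555.15 K.
W = η·Q_H = 0.204 × 2860 = 583.4 J, so Q_C = Q_H − W = 2277 J.
Entropy balance on the reservoirs: −Q_H/T_H = -5.152 J/K, +Q_C/T_C = 7.717 J/K.
ΔS_univ = −Q_H/T_H + Q_C/T_C = 2.57 J/K (> 0, since η = 0.204 < η_Carnot = 0.469).

ΔS_univ ≈ 2.57 J/K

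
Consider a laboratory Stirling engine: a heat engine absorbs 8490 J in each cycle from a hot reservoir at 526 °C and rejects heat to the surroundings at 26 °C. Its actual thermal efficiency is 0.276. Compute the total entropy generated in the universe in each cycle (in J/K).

T_H = 526 °C → 526 + 273.15 = 799.15 K.
T_C = 26 °C → 26 + 273.15 = 299.15 K.
W = η·Q_H = 0.276 × 8490 = 2343 J, so Q_C = Q_H − W = 6147 J.
The hot reservoir loses entropy Q_H/T_H = 8490/799.15 = 10.62 J/K; the cold reservoir gains Q_C/T_C = 6147/299.15 = 20.55 J/K.
ΔS_univ = −Q_H/T_H + Q_C/T_C = 9.924 J/K (> 0, since η = 0.276 < η_Carnot = 0.626).

ΔS_univ ≈ 9.924 J/K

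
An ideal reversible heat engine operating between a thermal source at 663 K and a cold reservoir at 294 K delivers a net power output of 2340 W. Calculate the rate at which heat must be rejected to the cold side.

Carnot efficiency: η = 1 − T_C/T_H = 1 − 294.00/663.00 = 0.5566.
Since Q_C/Q_H = T_C/T_H and Q_H = W/η, Q_C = W·T_C/(T_H − T_C) = 2340 × 294.00/369.00 = 1864 W.

Q̇_C ≈ 1864 W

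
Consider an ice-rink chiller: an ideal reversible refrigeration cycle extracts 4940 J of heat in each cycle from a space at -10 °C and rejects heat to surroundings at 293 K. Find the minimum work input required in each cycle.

T_C = -10 °C → -10 + 273.15 = 263.15 K.
COP_R = T_C/(T_H − T_C) = 263.15/29.85 = 8.8157.
W = Q_C/COP_R = 4940/8.8157 = 560 J.

W_in ≈ 560 J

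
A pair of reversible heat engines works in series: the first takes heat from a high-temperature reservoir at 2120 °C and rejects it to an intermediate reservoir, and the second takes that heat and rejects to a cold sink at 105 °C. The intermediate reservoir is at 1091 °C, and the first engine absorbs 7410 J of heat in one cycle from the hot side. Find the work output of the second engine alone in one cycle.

W₂ ≈ 3050 J

T_H = 2120 °C → 2120 + 273.15 = 2393.15 K.
T_C = 105 °C → 105 + 273.15 = 378.15 K.
T_m = 1091 °C → 1091 + 273.15 = 1364.15 K.
Heat entering the second stage: Q_m = Q_H·(T_m/T_H) = 7410 × 1364.15/2393.15 = 4220 J.
Second-stage efficiency η₂ = 1 − T_C/T_m = 1 − 378.15/1364.15 = 0.7228, so W₂ = η₂·Q_m = 3050 J.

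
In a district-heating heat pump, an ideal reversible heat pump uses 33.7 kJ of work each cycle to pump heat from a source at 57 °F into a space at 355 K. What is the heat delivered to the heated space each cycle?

T_C = 57 °F → (57 − 32) × 5/9 = 13.89 °C = 287.04 K.
Reversible heating COP: COP_HP = T_H/(T_H − T_C) = 355.00/67.96 = 5.2236.
Q_H = COP_HP · W = 5.2236 × 33.7 = 176.0 kJ.

Q_H ≈ 176.0 kJ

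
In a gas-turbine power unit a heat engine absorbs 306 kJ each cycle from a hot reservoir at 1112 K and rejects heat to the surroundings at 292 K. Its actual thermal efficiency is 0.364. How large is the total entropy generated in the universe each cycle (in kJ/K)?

ΔS_univ ≈ 0.3913 kJ/K

W = η·Q_H = 0.364 × 306 = 111.4 kJ, so Q_C = Q_H − W = 194.6 kJ.
Entropy balance on the reservoirs: −Q_H/T_H = -0.2752 kJ/K, +Q_C/T_C = 0.6665 kJ/K.
ΔS_univ = −Q_H/T_H + Q_C/T_C = 0.3913 kJ/K (> 0, since η = 0.364 < η_Carnot = 0.737).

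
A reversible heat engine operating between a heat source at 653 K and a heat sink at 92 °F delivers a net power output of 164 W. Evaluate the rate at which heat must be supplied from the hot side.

T_C = 92 °F → (92 − 32) × 5/9 = 33.33 °C = 306.48 K.
Since the cycle is reversible, η = 1 − T_C/T_H = 1 − 306.48/653.00 = 0.5307.
Q_H = W/η = 164/0.5307 = 309 W.

Q̇_H ≈ 309 W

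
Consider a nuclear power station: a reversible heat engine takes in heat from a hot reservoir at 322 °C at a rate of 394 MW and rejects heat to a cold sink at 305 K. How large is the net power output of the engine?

T_H = 322 °C → 322 + 273.15 = 595.15 K.
The Carnot efficiency is η = 1 − T_C/T_H = 1 − 305.00/595.15 = 0.4875.
W = η·Q_H = 0.4875 × 394 = 192.1 MW.

Ẇ ≈ 192.1 MW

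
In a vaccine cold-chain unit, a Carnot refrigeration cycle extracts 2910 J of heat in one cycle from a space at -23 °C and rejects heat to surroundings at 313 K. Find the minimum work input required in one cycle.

W_in ≈ 731 J

T_C = -23 °C → -23 + 273.15 = 250.15 K.
For a reversible refrigerator, COP_R = T_C/(T_H − T_C) = 250.15/62.85 = 3.9801.
W = Q_C/COP_R = 2910/3.9801 = 731 J.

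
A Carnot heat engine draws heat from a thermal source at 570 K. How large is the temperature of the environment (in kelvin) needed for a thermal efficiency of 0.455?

T_C ≈ 311 K

From η = 1 − T_C/T_H, T_C = T_H·(1 − η) = 570.00 × (1 − 0.455) = 311 K.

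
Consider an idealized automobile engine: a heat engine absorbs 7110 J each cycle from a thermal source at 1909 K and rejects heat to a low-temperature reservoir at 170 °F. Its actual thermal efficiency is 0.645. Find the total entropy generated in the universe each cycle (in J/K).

T_C = 170 °F → (170 − 32) × 5/9 = 76.67 °C = 349.82 K.
W = η·Q_H = 0.645 × 7110 = 4586 J, so Q_C = Q_H − W = 2524 J.
Entropy balance on the reservoirs: −Q_H/T_H = -3.724 J/K, +Q_C/T_C = 7.215 J/K.
ΔS_univ = −Q_H/T_H + Q_C/T_C = 3.49 J/K (> 0, since η = 0.645 < η_Carnot = 0.817).

ΔS_univ ≈ 3.49 J/K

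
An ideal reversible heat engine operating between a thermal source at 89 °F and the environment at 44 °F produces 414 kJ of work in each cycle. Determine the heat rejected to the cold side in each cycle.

Q_C ≈ 4634 kJ

T_H = 89 °F → (89 − 32) × 5/9 = 31.67 °C = 304.82 K.
T_C = 44 °F → (44 − 32) × 5/9 = 6.67 °C = 279.82 K.
For a reversible engine, η = 1 − T_C/T_H = 1 − 279.82/304.82 = 0.0820.
Since Q_C/Q_H = T_C/T_H and Q_H = W/η, Q_C = W·T_C/(T_H − T_C) = 414 × 279.82/25.00 = 4634 kJ.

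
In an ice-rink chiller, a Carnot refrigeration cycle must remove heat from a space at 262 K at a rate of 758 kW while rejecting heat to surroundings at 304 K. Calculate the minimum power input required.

Carnot COP: COP_R = T_C/(T_H − T_C) = 262.00/42.00 = 6.2381.
W = Q_C/COP_R = 758/6.2381 = 122 kW.

Ẇ_in ≈ 122 kW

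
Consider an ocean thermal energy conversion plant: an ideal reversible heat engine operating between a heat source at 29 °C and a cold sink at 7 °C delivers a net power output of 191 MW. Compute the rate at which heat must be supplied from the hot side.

Q̇_H ≈ 2620 MW

T_H = 29 °C → 29 + 273.15 = 302.15 K.
T_C = 7 °C → 7 + 273.15 = 280.15 K.
For a reversible engine, η = 1 − T_C/T_H = 1 − 280.15/302.15 = 0.0728.
Q_H = W/η = 191/0.0728 = 2620 MW.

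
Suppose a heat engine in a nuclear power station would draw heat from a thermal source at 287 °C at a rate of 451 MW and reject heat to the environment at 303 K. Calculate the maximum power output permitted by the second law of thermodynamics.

T_H = 287 °C → 287 + 273.15 = 560.15 K.
By the Carnot theorem, η_max = 1 − T_C/T_H = 1 − 303.00/560.15 = 0.4591.
W_max = η_max · Q_H = 0.4591 × 451 = 207.0 MW.

Ẇ_max ≈ 207.0 MW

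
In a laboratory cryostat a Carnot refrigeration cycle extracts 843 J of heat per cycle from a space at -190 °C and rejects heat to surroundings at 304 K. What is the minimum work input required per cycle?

W_in ≈ 2239 J

T_C = -190 °C → -190 + 273.15 = 83.15 K.
Carnot COP: COP_R = T_C/(T_H − T_C) = 83.15/220.85 = 0.3765.
W = Q_C/COP_R = 843/0.3765 = 2239 J.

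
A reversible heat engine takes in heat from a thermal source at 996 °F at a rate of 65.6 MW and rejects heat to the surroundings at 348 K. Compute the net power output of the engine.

T_H = 996 °F → (996 − 32) × 5/9 = 535.56 °C = 808.71 K.
The Carnot efficiency is η = 1 − T_C/T_H = 1 − 348.00/808.71 = 0.5697.
W = η·Q_H = 0.5697 × 65.6 = 37.37 MW.

Ẇ ≈ 37.37 MW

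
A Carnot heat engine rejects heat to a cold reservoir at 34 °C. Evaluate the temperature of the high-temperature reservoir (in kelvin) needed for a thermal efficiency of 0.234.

T_C = 34 °C → 34 + 273.15 = 307.15 K.
From η = 1 − T_C/T_H, solving for T_H gives T_H = T_C/(1 − η) = 307.15/(1 − 0.234) = 401 K.

T_H ≈ 401 K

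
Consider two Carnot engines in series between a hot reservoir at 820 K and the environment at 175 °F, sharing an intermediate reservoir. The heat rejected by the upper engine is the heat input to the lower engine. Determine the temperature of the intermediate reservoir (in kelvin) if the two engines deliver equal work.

T_C = 175 °F → (175 − 32) × 5/9 = 79.44 °C = 352.59 K.
For reversible stages Q_m = Q_H·(T_m/T_H). Setting W₁ = Q_H(1 − T_m/T_H) equal to W₂ = Q_m(1 − T_C/T_m) = Q_H·(T_m − T_C)/T_H gives T_H − T_m = T_m − T_C, so T_m = (T_H + T_C)/2 = (820.00 + 352.59)/2 = 586 K.

T_m ≈ 586 K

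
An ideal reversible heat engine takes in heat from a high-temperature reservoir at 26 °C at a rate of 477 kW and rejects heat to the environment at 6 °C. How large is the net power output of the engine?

T_H = 26 °C → 26 + 273.15 = 299.15 K.
T_C = 6 °C → 6 + 273.15 = 279.15 K.
Since the cycle is reversible, η = 1 − T_C/T_H = 1 − 279.15/299.15 = 0.0669.
W = η·Q_H = 0.0669 × 477 = 31.89 kW.

Ẇ ≈ 31.89 kW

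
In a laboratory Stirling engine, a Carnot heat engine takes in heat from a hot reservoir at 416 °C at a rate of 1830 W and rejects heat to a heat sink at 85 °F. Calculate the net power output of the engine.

T_H = 416 °C → 416 + 273.15 = 689.15 K.
T_C = 85 °F → (85 − 32) × 5/9 = 29.44 °C = 302.59 K.
Since the cycle is reversible, η = 1 − T_C/T_H = 1 − 302.59/689.15 = 0.5609.
W = η·Q_H = 0.5609 × 1830 = 1030 W.

Ẇ ≈ 1030 W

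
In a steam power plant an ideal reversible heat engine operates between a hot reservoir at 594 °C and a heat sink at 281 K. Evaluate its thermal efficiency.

T_H = 594 °C → 594 + 273.15 = 867.15 K.
η_rev = 1 − T_C/T_H = 1 − 281.00/867.15 = 0.6759.

η ≈ 0.6759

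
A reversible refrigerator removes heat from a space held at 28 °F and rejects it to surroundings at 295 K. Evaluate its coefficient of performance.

COP_R ≈ 11.3

T_C = 28 °F → (28 − 32) × 5/9 = -2.22 °C = 270.93 K.
The reversible coefficient of performance is COP_R = T_C/(T_H − T_C) = 270.93/(295.00 − 270.93) = 11.3.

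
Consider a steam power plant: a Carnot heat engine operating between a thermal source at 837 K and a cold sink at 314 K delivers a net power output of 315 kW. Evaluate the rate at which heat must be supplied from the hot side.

For a reversible engine, η = 1 − T_C/T_H = 1 − 314.00/837.00 = 0.6249.
Q_H = W/η = 315/0.6249 = 504.1 kW.

Q̇_H ≈ 504.1 kW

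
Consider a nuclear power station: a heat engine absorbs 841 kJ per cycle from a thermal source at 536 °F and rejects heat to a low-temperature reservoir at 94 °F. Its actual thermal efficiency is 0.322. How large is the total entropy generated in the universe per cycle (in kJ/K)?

T_H = 536 °F → (536 − 32) × 5/9 = 280.00 °C = 553.15 K.
T_C = 94 °F → (94 − 32) × 5/9 = 34.44 °C = 307.59 K.
W = η·Q_H = 0.322 × 841 = 270.8 kJ, so Q_C = Q_H − W = 570.2 kJ.
The hot reservoir loses entropy Q_H/T_H = 841/553.15 = 1.520 kJ/K; the cold reservoir gains Q_C/T_C = 570.2/307.59 = 1.854 kJ/K.
ΔS_univ = −Q_H/T_H + Q_C/T_C = 0.333 kJ/K (> 0, since η = 0.322 < η_Carnot = 0.444).

ΔS_univ ≈ 0.333 kJ/K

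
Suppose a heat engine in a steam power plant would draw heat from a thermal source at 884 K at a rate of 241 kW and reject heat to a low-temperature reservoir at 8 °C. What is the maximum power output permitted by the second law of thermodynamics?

Ẇ_max ≈ 164.4 kW

T_C = 8 °C → 8 + 273.15 = 281.15 K.
The upper bound on efficiency is η_max = 1 − T_C/T_H = 1 − 281.15/884.00 = 0.6820.
W_max = η_max · Q_H = 0.6820 × 241 = 164.4 kW.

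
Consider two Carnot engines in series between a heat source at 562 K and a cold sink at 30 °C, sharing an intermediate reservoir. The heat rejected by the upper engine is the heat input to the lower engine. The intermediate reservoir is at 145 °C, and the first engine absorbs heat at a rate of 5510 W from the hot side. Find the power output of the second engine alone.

T_C = 30 °C → 30 + 273.15 = 303.15 K.
T_m = 145 °C → 145 + 273.15 = 418.15 K.
Heat entering the second stage: Q_m = Q_H·(T_m/T_H) = 5510 × 418.15/562.00 = 4100 W.
Second-stage efficiency η₂ = 1 − T_C/T_m = 1 − 303.15/418.15 = 0.2750, so W₂ = η₂·Q_m = 1130 W.

Ẇ₂ ≈ 1130 W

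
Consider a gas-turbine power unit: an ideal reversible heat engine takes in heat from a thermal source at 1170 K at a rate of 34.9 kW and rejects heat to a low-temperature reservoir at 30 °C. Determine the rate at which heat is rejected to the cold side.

T_C = 30 °C → 30 + 273.15 = 303.15 K.
Carnot efficiency: η = 1 − T_C/T_H = 1 − 303.15/1170.00 = 0.7409.
For a reversible cycle Q_C/Q_H = T_C/T_H, so Q_C = 34.9 × 303.15/1170.00 = 9.043 kW.

Q̇_C ≈ 9.043 kW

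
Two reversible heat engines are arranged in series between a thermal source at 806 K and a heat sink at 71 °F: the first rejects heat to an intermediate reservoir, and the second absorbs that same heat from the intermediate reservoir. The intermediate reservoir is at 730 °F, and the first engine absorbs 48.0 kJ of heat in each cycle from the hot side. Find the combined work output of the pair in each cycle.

W_total ≈ 30.4 kJ

T_C = 71 °F → (71 − 32) × 5/9 = 21.67 °C = 294.82 K.
Two reversible stages in series are equivalent to a single Carnot engine between T_H and T_C, so η_total = 1 − T_C/T_H = 1 − 294.82/806.00 = 0.6342.
W_total = η_total · Q_H = 0.6342 × 48.0 = 30.4 kJ.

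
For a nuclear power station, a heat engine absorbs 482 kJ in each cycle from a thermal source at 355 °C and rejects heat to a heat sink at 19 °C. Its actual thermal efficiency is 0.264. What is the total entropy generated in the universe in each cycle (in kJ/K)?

T_H = 355 °C → 355 + 273.15 = 628.15 K.
T_C = 19 °C → 19 + 273.15 = 292.15 K.
W = η·Q_H = 0.264 × 482 = 127.2 kJ, so Q_C = Q_H − W = 354.8 kJ.
The hot reservoir loses entropy Q_H/T_H = 482/628.15 = 0.7673 kJ/K; the cold reservoir gains Q_C/T_C = 354.8/292.15 = 1.214 kJ/K.
ΔS_univ = −Q_H/T_H + Q_C/T_C = 0.447 kJ/K (> 0, since η = 0.264 < η_Carnot = 0.535).

ΔS_univ ≈ 0.447 kJ/K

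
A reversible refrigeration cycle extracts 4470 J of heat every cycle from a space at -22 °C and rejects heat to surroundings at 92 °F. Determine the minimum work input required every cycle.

W_in ≈ 985 J

T_H = 92 °F → (92 − 32) × 5/9 = 33.33 °C = 306.48 K.
T_C = -22 °C → -22 + 273.15 = 251.15 K.
For a reversible refrigerator, COP_R = T_C/(T_H − T_C) = 251.15/55.33 = 4.5389.
W = Q_C/COP_R = 4470/4.5389 = 985 J.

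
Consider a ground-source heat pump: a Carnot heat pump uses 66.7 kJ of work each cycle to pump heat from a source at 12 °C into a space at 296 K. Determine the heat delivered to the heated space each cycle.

T_C = 12 °C → 12 + 273.15 = 285.15 K.
For a reversible heat pump, COP_HP = T_H/(T_H − T_C) = 296.00/10.85 = 27.2811.
Q_H = COP_HP · W = 27.2811 × 66.7 = 1820 kJ.

Q_H ≈ 1820 kJ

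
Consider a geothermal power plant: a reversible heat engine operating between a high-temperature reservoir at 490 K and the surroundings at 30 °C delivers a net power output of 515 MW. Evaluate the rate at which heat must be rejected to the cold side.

T_C = 30 °C → 30 + 273.15 = 303.15 K.
η_rev = 1 − T_C/T_H = 1 − 303.15/490.00 = 0.3813.
Since Q_C/Q_H = T_C/T_H and Q_H = W/η, Q_C = W·T_C/(T_H − T_C) = 515 × 303.15/186.85 = 835.5 MW.

Q̇_C ≈ 835.5 MW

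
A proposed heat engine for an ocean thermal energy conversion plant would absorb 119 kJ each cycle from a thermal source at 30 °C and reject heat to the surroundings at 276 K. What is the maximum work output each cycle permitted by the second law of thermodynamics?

T_H = 30 °C → 30 + 273.15 = 303.15 K.
By the Carnot theorem, η_max = 1 − T_C/T_H = 1 − 276.00/303.15 = 0.0896.
W_max = η_max · Q_H = 0.0896 × 119 = 10.7 kJ.

W_max ≈ 10.7 kJ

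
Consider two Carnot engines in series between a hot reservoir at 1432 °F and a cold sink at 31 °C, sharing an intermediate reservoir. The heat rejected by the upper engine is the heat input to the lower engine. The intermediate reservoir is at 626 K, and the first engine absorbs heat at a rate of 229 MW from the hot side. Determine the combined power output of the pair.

T_H = 1432 °F → (1432 − 32) × 5/9 = 777.78 °C = 1050.93 K.
T_C = 31 °C → 31 + 273.15 = 304.15 K.
Two reversible stages in series are equivalent to a single Carnot engine between T_H and T_C, so η_total = 1 − T_C/T_H = 1 − 304.15/1050.93 = 0.7106.
W_total = η_total · Q_H = 0.7106 × 229 = 163 MW.

Ẇ_total ≈ 163 MW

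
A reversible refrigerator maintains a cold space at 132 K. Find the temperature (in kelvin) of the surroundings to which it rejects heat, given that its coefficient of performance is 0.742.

T_H ≈ 310 K

COP_R = T_C/(T_H − T_C) ⇒ T_H = T_C·(1 + 1/COP_R) = 132.00 × (1 + 1/0.742) = 310 K.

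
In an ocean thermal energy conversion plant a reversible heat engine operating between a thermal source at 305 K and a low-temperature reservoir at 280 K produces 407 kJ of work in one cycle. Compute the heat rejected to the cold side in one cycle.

The Carnot efficiency is η = 1 − T_C/T_H = 1 − 280.00/305.00 = 0.0820.
Since Q_C/Q_H = T_C/T_H and Q_H = W/η, Q_C = W·T_C/(T_H − T_C) = 407 × 280.00/25.00 = 4560 kJ.

Q_C ≈ 4560 kJ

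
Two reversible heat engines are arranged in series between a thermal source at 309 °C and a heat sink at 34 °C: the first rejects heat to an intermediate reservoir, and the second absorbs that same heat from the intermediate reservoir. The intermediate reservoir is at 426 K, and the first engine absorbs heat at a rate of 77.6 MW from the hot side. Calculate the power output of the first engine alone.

T_H = 309 °C → 309 + 273.15 = 582.15 K.
T_C = 34 °C → 34 + 273.15 = 307.15 K.
First-stage efficiency η₁ = 1 − T_m/T_H = 1 − 426.00/582.15 = 0.2682.
W₁ = η₁·Q_H = 0.2682 × 77.6 = 20.81 MW.

Ẇ₁ ≈ 20.81 MW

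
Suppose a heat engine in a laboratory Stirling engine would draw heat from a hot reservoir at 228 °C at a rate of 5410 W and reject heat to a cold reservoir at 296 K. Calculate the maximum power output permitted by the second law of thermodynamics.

T_H = 228 °C → 228 + 273.15 = 501.15 K.
By the Carnot theorem, η_max = 1 − T_C/T_H = 1 − 296.00/501.15 = 0.4094.
W_max = η_max · Q_H = 0.4094 × 5410 = 2215 W.

Ẇ_max ≈ 2215 W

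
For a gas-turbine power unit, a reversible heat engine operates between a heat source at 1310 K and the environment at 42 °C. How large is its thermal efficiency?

T_C = 42 °C → 42 + 273.15 = 315.15 K.
The Carnot efficiency is η = 1 − T_C/T_H = 1 − 315.15/1310.00 = 0.759.

η ≈ 0.759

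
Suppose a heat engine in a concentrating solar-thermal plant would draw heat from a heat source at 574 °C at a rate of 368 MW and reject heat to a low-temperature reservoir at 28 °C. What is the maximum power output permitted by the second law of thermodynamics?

Ẇ_max ≈ 237 MW

T_H = 574 °C → 574 + 273.15 = 847.15 K.
T_C = 28 °C → 28 + 273.15 = 301.15 K.
No engine can exceed the Carnot limit: η_max = 1 − T_C/T_H = 1 − 301.15/847.15 = 0.6445.
W_max = η_max · Q_H = 0.6445 × 368 = 237 MW.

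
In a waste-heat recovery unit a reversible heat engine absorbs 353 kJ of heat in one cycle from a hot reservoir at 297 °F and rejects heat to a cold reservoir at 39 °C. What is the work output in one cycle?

W ≈ 90.9 kJ

T_H = 297 °F → (297 − 32) × 5/9 = 147.22 °C = 420.37 K.
T_C = 39 °C → 39 + 273.15 = 312.15 K.
η_rev = 1 − T_C/T_H = 1 − 312.15/420.37 = 0.2574.
W = η·Q_H = 0.2574 × 353 = 90.9 kJ.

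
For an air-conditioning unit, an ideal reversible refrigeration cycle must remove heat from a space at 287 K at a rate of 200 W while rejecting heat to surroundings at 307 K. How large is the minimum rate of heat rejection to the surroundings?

For a reversible cycle Q_H/Q_C = T_H/T_C, so Q_H = Q_C·T_H/T_C = 200 × 307.00/287.00 = 214 W.

Q̇_H ≈ 214 W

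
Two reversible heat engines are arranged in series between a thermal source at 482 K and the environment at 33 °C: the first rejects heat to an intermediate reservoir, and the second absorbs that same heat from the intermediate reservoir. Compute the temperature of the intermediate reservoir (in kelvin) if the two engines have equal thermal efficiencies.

T_m ≈ 384 K

T_C = 33 °C → 33 + 273.15 = 306.15 K.
Equal efficiencies require 1 − T_m/T_H = 1 − T_C/T_m, i.e. T_m/T_H = T_C/T_m, so T_m = √(T_H·T_C) = √(482.00 × 306.15) = 384 K.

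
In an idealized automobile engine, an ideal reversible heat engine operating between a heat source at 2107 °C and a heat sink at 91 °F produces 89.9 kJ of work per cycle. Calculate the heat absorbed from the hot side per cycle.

T_H = 2107 °C → 2107 + 273.15 = 2380.15 K.
T_C = 91 °F → (91 − 32) × 5/9 = 32.78 °C = 305.93 K.
Since the cycle is reversible, η = 1 − T_C/T_H = 1 − 305.93/2380.15 = 0.8715.
Q_H = W/η = 89.9/0.8715 = 103.2 kJ.

Q_H ≈ 103.2 kJ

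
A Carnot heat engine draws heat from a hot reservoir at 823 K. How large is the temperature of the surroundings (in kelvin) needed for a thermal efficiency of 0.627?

T_C ≈ 307.0 K

From η = 1 − T_C/T_H, T_C = T_H·(1 − η) = 823.00 × (1 − 0.627) = 307.0 K.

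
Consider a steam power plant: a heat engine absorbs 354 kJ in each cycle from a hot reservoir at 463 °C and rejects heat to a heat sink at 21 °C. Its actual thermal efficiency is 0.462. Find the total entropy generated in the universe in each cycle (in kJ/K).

T_H = 463 °C → 463 + 273.15 = 736.15 K.
T_C = 21 °C → 21 + 273.15 = 294.15 K.
W = η·Q_H = 0.462 × 354 = 163.5 kJ, so Q_C = Q_H − W = 190.5 kJ.
Entropy balance on the reservoirs: −Q_H/T_H = -0.4809 kJ/K, +Q_C/T_C = 0.6475 kJ/K.
ΔS_univ = −Q_H/T_H + Q_C/T_C = 0.167 kJ/K (> 0, since η = 0.462 < η_Carnot = 0.600).

ΔS_univ ≈ 0.167 kJ/K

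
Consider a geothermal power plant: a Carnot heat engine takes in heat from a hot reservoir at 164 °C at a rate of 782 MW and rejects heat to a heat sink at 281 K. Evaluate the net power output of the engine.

T_H = 164 °C → 164 + 273.15 = 437.15 K.
Carnot efficiency: η = 1 − T_C/T_H = 1 − 281.00/437.15 = 0.3572.
W = η·Q_H = 0.3572 × 782 = 279 MW.

Ẇ ≈ 279 MW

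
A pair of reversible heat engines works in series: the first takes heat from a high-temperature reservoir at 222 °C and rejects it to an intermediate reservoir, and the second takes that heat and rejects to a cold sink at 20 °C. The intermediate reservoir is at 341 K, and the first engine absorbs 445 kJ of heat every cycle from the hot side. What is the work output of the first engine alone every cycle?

T_H = 222 °C → 222 + 273.15 = 495.15 K.
T_C = 20 °C → 20 + 273.15 = 293.15 K.
First-stage efficiency η₁ = 1 − T_m/T_H = 1 − 341.00/495.15 = 0.3113.
W₁ = η₁·Q_H = 0.3113 × 445 = 138.5 kJ.

W₁ ≈ 138.5 kJ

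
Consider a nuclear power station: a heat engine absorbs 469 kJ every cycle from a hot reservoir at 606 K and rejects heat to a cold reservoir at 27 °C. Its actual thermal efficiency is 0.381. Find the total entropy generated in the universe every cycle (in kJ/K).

ΔS_univ ≈ 0.193 kJ/K

T_C = 27 °C → 27 + 273.15 = 300.15 K.
W = η·Q_H = 0.381 × 469 = 178.7 kJ, so Q_C = Q_H − W = 290.3 kJ.
Reservoir entropy changes: ΔS_H = −Q_H/T_H = −469/606.00 = -0.7739 kJ/K and ΔS_C = +Q_C/T_C = 290.3/300.15 = 0.9672 kJ/K.
ΔS_univ = −Q_H/T_H + Q_C/T_C = 0.193 kJ/K (> 0, since η = 0.381 < η_Carnot = 0.505).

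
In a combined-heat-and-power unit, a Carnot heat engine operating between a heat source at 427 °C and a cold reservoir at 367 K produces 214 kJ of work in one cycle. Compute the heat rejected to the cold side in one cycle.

Q_C ≈ 235.7 kJ

T_H = 427 °C → 427 + 273.15 = 700.15 K.
The Carnot efficiency is η = 1 − T_C/T_H = 1 − 367.00/700.15 = 0.4758.
Since Q_C/Q_H = T_C/T_H and Q_H = W/η, Q_C = W·T_C/(T_H − T_C) = 214 × 367.00/333.15 = 235.7 kJ.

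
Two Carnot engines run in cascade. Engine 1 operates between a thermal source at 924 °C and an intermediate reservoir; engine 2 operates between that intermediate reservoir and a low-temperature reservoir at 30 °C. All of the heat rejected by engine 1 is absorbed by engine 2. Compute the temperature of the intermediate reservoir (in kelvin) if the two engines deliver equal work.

T_H = 924 °C → 924 + 273.15 = 1197.15 K.
T_C = 30 °C → 30 + 273.15 = 303.15 K.
For reversible stages Q_m = Q_H·(T_m/T_H). Setting W₁ = Q_H(1 − T_m/T_H) equal to W₂ = Q_m(1 − T_C/T_m) = Q_H·(T_m − T_C)/T_H gives T_H − T_m = T_m − T_C, so T_m = (T_H + T_C)/2 = (1197.15 + 303.15)/2 = 750 K.

T_m ≈ 750 K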